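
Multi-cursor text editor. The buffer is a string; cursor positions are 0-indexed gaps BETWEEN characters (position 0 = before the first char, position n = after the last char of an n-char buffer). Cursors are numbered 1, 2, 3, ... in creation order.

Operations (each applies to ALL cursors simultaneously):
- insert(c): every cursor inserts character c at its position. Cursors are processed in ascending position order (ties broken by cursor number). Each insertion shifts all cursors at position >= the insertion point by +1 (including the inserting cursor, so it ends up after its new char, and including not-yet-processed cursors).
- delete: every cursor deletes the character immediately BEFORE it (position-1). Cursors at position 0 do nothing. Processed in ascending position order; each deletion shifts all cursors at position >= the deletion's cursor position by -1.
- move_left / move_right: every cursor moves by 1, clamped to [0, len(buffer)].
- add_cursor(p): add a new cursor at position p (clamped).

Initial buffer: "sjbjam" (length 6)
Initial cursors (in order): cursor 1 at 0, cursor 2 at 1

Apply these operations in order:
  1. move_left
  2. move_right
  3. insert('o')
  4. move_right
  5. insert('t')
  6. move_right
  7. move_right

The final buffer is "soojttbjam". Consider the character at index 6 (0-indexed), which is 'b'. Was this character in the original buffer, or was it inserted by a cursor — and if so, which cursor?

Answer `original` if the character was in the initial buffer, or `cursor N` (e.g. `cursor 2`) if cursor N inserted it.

Answer: original

Derivation:
After op 1 (move_left): buffer="sjbjam" (len 6), cursors c1@0 c2@0, authorship ......
After op 2 (move_right): buffer="sjbjam" (len 6), cursors c1@1 c2@1, authorship ......
After op 3 (insert('o')): buffer="soojbjam" (len 8), cursors c1@3 c2@3, authorship .12.....
After op 4 (move_right): buffer="soojbjam" (len 8), cursors c1@4 c2@4, authorship .12.....
After op 5 (insert('t')): buffer="soojttbjam" (len 10), cursors c1@6 c2@6, authorship .12.12....
After op 6 (move_right): buffer="soojttbjam" (len 10), cursors c1@7 c2@7, authorship .12.12....
After op 7 (move_right): buffer="soojttbjam" (len 10), cursors c1@8 c2@8, authorship .12.12....
Authorship (.=original, N=cursor N): . 1 2 . 1 2 . . . .
Index 6: author = original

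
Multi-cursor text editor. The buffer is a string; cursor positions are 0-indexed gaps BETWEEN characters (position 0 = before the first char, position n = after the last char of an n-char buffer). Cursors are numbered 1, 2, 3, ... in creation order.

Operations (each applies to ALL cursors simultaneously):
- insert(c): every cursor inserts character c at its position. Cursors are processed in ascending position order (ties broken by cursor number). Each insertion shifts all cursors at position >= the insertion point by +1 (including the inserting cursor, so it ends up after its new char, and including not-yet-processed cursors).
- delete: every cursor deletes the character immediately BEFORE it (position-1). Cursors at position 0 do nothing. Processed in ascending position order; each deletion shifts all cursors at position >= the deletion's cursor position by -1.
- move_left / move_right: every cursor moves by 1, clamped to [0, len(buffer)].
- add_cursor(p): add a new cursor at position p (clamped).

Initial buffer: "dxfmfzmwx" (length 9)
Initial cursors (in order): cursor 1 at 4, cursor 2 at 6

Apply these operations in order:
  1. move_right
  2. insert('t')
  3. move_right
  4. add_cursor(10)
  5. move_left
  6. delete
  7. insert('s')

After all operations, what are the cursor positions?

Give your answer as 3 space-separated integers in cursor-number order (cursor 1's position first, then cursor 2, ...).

After op 1 (move_right): buffer="dxfmfzmwx" (len 9), cursors c1@5 c2@7, authorship .........
After op 2 (insert('t')): buffer="dxfmftzmtwx" (len 11), cursors c1@6 c2@9, authorship .....1..2..
After op 3 (move_right): buffer="dxfmftzmtwx" (len 11), cursors c1@7 c2@10, authorship .....1..2..
After op 4 (add_cursor(10)): buffer="dxfmftzmtwx" (len 11), cursors c1@7 c2@10 c3@10, authorship .....1..2..
After op 5 (move_left): buffer="dxfmftzmtwx" (len 11), cursors c1@6 c2@9 c3@9, authorship .....1..2..
After op 6 (delete): buffer="dxfmfzwx" (len 8), cursors c1@5 c2@6 c3@6, authorship ........
After op 7 (insert('s')): buffer="dxfmfszsswx" (len 11), cursors c1@6 c2@9 c3@9, authorship .....1.23..

Answer: 6 9 9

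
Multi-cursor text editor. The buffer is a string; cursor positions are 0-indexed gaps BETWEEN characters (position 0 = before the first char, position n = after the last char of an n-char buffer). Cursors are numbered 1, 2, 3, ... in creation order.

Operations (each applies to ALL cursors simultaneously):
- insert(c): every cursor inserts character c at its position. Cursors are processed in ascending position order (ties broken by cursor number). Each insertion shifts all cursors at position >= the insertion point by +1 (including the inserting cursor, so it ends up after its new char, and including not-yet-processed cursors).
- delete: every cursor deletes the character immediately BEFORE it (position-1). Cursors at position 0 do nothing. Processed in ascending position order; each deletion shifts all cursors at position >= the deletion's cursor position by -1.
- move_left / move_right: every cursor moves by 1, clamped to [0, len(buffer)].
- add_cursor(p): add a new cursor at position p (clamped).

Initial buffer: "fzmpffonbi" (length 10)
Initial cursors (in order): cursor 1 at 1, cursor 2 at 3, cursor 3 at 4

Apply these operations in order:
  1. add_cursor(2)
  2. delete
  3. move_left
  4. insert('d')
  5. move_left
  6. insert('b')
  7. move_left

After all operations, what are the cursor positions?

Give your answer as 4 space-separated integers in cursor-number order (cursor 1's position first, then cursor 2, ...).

After op 1 (add_cursor(2)): buffer="fzmpffonbi" (len 10), cursors c1@1 c4@2 c2@3 c3@4, authorship ..........
After op 2 (delete): buffer="ffonbi" (len 6), cursors c1@0 c2@0 c3@0 c4@0, authorship ......
After op 3 (move_left): buffer="ffonbi" (len 6), cursors c1@0 c2@0 c3@0 c4@0, authorship ......
After op 4 (insert('d')): buffer="ddddffonbi" (len 10), cursors c1@4 c2@4 c3@4 c4@4, authorship 1234......
After op 5 (move_left): buffer="ddddffonbi" (len 10), cursors c1@3 c2@3 c3@3 c4@3, authorship 1234......
After op 6 (insert('b')): buffer="dddbbbbdffonbi" (len 14), cursors c1@7 c2@7 c3@7 c4@7, authorship 12312344......
After op 7 (move_left): buffer="dddbbbbdffonbi" (len 14), cursors c1@6 c2@6 c3@6 c4@6, authorship 12312344......

Answer: 6 6 6 6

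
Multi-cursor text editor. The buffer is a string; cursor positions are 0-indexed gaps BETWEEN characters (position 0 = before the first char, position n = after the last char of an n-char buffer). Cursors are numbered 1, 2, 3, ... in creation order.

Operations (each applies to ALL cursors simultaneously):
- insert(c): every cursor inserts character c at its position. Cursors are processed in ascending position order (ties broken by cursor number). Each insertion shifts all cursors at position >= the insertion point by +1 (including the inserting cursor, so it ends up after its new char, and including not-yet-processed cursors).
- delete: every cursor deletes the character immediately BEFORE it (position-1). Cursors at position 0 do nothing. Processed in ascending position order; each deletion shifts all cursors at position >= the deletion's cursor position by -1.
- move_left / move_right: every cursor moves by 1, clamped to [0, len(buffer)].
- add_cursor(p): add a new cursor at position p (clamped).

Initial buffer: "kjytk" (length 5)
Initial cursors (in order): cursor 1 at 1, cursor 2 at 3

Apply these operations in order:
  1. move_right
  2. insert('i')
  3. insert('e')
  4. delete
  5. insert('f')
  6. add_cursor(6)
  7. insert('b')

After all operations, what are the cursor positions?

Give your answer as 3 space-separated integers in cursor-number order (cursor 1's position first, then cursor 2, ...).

After op 1 (move_right): buffer="kjytk" (len 5), cursors c1@2 c2@4, authorship .....
After op 2 (insert('i')): buffer="kjiytik" (len 7), cursors c1@3 c2@6, authorship ..1..2.
After op 3 (insert('e')): buffer="kjieytiek" (len 9), cursors c1@4 c2@8, authorship ..11..22.
After op 4 (delete): buffer="kjiytik" (len 7), cursors c1@3 c2@6, authorship ..1..2.
After op 5 (insert('f')): buffer="kjifytifk" (len 9), cursors c1@4 c2@8, authorship ..11..22.
After op 6 (add_cursor(6)): buffer="kjifytifk" (len 9), cursors c1@4 c3@6 c2@8, authorship ..11..22.
After op 7 (insert('b')): buffer="kjifbytbifbk" (len 12), cursors c1@5 c3@8 c2@11, authorship ..111..3222.

Answer: 5 11 8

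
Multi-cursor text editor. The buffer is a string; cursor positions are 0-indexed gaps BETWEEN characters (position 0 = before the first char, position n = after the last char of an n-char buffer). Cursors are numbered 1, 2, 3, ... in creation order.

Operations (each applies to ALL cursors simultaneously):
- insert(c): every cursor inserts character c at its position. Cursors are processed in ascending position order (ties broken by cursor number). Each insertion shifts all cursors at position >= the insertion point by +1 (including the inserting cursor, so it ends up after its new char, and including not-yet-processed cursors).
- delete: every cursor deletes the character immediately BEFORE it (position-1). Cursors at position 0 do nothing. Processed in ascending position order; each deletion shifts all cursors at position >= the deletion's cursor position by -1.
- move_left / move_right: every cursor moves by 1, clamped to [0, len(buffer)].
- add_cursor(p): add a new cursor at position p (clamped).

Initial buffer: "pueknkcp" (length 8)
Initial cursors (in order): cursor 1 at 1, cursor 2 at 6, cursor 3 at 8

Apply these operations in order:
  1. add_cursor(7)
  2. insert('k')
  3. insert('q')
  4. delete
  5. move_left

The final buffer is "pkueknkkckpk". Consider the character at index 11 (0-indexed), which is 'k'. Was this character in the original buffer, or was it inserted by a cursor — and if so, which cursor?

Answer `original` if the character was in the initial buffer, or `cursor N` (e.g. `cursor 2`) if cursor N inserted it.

Answer: cursor 3

Derivation:
After op 1 (add_cursor(7)): buffer="pueknkcp" (len 8), cursors c1@1 c2@6 c4@7 c3@8, authorship ........
After op 2 (insert('k')): buffer="pkueknkkckpk" (len 12), cursors c1@2 c2@8 c4@10 c3@12, authorship .1.....2.4.3
After op 3 (insert('q')): buffer="pkqueknkkqckqpkq" (len 16), cursors c1@3 c2@10 c4@13 c3@16, authorship .11.....22.44.33
After op 4 (delete): buffer="pkueknkkckpk" (len 12), cursors c1@2 c2@8 c4@10 c3@12, authorship .1.....2.4.3
After op 5 (move_left): buffer="pkueknkkckpk" (len 12), cursors c1@1 c2@7 c4@9 c3@11, authorship .1.....2.4.3
Authorship (.=original, N=cursor N): . 1 . . . . . 2 . 4 . 3
Index 11: author = 3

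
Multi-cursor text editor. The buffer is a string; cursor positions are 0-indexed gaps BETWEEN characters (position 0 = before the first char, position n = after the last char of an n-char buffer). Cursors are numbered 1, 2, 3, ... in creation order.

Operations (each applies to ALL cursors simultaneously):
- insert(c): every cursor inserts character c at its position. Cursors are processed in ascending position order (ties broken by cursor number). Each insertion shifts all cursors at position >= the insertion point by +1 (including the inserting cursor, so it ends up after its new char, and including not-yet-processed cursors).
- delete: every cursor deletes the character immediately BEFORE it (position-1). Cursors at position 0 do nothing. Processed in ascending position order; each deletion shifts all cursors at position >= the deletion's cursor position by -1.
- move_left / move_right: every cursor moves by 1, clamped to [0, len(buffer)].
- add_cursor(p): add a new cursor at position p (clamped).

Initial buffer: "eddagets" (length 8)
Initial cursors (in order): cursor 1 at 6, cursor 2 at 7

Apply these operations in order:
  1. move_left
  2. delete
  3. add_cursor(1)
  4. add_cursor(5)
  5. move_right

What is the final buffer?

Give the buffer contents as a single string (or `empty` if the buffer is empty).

After op 1 (move_left): buffer="eddagets" (len 8), cursors c1@5 c2@6, authorship ........
After op 2 (delete): buffer="eddats" (len 6), cursors c1@4 c2@4, authorship ......
After op 3 (add_cursor(1)): buffer="eddats" (len 6), cursors c3@1 c1@4 c2@4, authorship ......
After op 4 (add_cursor(5)): buffer="eddats" (len 6), cursors c3@1 c1@4 c2@4 c4@5, authorship ......
After op 5 (move_right): buffer="eddats" (len 6), cursors c3@2 c1@5 c2@5 c4@6, authorship ......

Answer: eddats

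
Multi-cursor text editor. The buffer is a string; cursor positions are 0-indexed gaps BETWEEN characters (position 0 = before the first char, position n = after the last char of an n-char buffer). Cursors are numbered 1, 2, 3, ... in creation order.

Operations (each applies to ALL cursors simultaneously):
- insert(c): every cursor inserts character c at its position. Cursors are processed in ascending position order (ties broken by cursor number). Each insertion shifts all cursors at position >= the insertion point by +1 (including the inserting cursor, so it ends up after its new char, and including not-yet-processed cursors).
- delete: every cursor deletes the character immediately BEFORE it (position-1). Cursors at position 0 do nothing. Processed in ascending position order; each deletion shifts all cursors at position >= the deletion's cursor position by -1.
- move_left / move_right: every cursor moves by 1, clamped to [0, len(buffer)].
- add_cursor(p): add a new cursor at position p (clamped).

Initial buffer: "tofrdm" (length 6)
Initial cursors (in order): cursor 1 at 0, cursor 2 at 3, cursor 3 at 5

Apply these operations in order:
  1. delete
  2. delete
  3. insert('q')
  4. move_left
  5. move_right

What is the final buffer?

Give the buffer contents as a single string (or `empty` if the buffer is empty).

After op 1 (delete): buffer="torm" (len 4), cursors c1@0 c2@2 c3@3, authorship ....
After op 2 (delete): buffer="tm" (len 2), cursors c1@0 c2@1 c3@1, authorship ..
After op 3 (insert('q')): buffer="qtqqm" (len 5), cursors c1@1 c2@4 c3@4, authorship 1.23.
After op 4 (move_left): buffer="qtqqm" (len 5), cursors c1@0 c2@3 c3@3, authorship 1.23.
After op 5 (move_right): buffer="qtqqm" (len 5), cursors c1@1 c2@4 c3@4, authorship 1.23.

Answer: qtqqm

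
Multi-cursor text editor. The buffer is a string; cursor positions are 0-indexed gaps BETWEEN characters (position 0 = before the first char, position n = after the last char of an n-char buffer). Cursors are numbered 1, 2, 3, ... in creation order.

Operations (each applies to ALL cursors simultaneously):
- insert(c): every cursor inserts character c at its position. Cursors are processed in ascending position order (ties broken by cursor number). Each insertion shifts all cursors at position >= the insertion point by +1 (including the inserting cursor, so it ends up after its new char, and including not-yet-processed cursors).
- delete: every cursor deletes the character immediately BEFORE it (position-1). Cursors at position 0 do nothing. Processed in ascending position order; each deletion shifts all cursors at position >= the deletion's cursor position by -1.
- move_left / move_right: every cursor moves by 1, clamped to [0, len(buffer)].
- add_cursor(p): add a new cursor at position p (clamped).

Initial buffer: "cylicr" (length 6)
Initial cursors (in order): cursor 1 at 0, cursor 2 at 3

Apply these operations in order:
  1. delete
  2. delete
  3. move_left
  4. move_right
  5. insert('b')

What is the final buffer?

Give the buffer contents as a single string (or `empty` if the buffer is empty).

After op 1 (delete): buffer="cyicr" (len 5), cursors c1@0 c2@2, authorship .....
After op 2 (delete): buffer="cicr" (len 4), cursors c1@0 c2@1, authorship ....
After op 3 (move_left): buffer="cicr" (len 4), cursors c1@0 c2@0, authorship ....
After op 4 (move_right): buffer="cicr" (len 4), cursors c1@1 c2@1, authorship ....
After op 5 (insert('b')): buffer="cbbicr" (len 6), cursors c1@3 c2@3, authorship .12...

Answer: cbbicr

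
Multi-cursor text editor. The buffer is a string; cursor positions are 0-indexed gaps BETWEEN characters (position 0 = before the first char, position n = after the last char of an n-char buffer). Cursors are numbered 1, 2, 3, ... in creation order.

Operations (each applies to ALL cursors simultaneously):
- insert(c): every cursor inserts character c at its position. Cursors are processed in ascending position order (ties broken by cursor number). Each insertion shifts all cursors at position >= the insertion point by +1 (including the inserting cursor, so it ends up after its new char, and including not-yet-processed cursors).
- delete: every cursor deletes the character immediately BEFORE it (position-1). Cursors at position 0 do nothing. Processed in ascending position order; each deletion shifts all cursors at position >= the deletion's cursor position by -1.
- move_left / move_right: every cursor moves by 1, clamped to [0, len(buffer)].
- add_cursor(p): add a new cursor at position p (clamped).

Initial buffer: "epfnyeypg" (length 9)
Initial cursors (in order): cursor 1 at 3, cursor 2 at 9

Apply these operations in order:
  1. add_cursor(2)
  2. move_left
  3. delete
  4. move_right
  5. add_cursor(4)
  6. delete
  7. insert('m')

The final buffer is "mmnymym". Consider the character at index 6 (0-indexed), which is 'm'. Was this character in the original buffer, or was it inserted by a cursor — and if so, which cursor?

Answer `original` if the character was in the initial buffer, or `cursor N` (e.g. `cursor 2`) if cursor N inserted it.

Answer: cursor 2

Derivation:
After op 1 (add_cursor(2)): buffer="epfnyeypg" (len 9), cursors c3@2 c1@3 c2@9, authorship .........
After op 2 (move_left): buffer="epfnyeypg" (len 9), cursors c3@1 c1@2 c2@8, authorship .........
After op 3 (delete): buffer="fnyeyg" (len 6), cursors c1@0 c3@0 c2@5, authorship ......
After op 4 (move_right): buffer="fnyeyg" (len 6), cursors c1@1 c3@1 c2@6, authorship ......
After op 5 (add_cursor(4)): buffer="fnyeyg" (len 6), cursors c1@1 c3@1 c4@4 c2@6, authorship ......
After op 6 (delete): buffer="nyy" (len 3), cursors c1@0 c3@0 c4@2 c2@3, authorship ...
After op 7 (insert('m')): buffer="mmnymym" (len 7), cursors c1@2 c3@2 c4@5 c2@7, authorship 13..4.2
Authorship (.=original, N=cursor N): 1 3 . . 4 . 2
Index 6: author = 2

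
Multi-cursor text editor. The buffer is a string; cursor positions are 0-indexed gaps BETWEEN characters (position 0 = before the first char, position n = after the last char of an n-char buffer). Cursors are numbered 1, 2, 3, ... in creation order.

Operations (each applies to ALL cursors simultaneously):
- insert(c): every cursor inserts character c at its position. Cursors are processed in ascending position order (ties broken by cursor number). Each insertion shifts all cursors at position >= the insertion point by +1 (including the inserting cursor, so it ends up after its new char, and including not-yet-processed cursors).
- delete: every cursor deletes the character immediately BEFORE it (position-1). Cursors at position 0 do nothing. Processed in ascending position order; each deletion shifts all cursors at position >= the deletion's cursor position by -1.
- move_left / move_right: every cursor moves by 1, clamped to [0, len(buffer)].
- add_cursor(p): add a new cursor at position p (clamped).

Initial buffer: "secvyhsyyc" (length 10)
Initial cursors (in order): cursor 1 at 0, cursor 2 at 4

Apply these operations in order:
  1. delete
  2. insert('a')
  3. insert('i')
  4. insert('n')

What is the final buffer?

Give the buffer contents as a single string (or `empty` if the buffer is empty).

After op 1 (delete): buffer="secyhsyyc" (len 9), cursors c1@0 c2@3, authorship .........
After op 2 (insert('a')): buffer="asecayhsyyc" (len 11), cursors c1@1 c2@5, authorship 1...2......
After op 3 (insert('i')): buffer="aisecaiyhsyyc" (len 13), cursors c1@2 c2@7, authorship 11...22......
After op 4 (insert('n')): buffer="ainsecainyhsyyc" (len 15), cursors c1@3 c2@9, authorship 111...222......

Answer: ainsecainyhsyyc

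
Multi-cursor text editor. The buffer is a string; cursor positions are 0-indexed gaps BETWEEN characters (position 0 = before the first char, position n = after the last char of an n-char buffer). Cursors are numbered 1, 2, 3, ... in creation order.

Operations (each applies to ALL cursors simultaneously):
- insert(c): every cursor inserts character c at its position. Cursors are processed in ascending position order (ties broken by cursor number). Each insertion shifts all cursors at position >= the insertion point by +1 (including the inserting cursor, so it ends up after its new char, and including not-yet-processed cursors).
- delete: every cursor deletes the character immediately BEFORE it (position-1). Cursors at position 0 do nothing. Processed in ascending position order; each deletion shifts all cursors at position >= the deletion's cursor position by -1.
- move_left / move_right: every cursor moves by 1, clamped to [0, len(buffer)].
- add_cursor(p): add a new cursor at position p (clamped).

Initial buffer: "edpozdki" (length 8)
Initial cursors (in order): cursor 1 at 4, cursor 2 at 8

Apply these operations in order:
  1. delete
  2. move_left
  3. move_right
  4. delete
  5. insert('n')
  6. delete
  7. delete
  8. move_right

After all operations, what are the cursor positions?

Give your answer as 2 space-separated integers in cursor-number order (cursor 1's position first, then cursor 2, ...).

Answer: 2 2

Derivation:
After op 1 (delete): buffer="edpzdk" (len 6), cursors c1@3 c2@6, authorship ......
After op 2 (move_left): buffer="edpzdk" (len 6), cursors c1@2 c2@5, authorship ......
After op 3 (move_right): buffer="edpzdk" (len 6), cursors c1@3 c2@6, authorship ......
After op 4 (delete): buffer="edzd" (len 4), cursors c1@2 c2@4, authorship ....
After op 5 (insert('n')): buffer="ednzdn" (len 6), cursors c1@3 c2@6, authorship ..1..2
After op 6 (delete): buffer="edzd" (len 4), cursors c1@2 c2@4, authorship ....
After op 7 (delete): buffer="ez" (len 2), cursors c1@1 c2@2, authorship ..
After op 8 (move_right): buffer="ez" (len 2), cursors c1@2 c2@2, authorship ..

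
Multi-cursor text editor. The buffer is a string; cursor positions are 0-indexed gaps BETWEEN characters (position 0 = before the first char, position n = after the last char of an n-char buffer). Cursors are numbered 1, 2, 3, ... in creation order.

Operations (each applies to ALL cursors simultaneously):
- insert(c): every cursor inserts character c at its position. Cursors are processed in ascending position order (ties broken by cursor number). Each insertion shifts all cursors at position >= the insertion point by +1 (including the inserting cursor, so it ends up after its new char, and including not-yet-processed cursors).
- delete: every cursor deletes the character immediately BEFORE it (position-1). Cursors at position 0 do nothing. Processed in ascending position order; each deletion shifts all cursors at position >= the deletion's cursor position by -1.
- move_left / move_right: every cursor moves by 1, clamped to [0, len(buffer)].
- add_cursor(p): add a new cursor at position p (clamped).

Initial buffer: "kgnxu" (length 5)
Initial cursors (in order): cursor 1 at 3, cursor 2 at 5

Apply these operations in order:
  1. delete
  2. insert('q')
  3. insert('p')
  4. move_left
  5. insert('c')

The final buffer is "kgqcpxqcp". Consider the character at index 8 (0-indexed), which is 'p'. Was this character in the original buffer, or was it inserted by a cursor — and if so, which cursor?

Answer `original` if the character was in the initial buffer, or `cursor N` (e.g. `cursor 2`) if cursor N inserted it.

After op 1 (delete): buffer="kgx" (len 3), cursors c1@2 c2@3, authorship ...
After op 2 (insert('q')): buffer="kgqxq" (len 5), cursors c1@3 c2@5, authorship ..1.2
After op 3 (insert('p')): buffer="kgqpxqp" (len 7), cursors c1@4 c2@7, authorship ..11.22
After op 4 (move_left): buffer="kgqpxqp" (len 7), cursors c1@3 c2@6, authorship ..11.22
After op 5 (insert('c')): buffer="kgqcpxqcp" (len 9), cursors c1@4 c2@8, authorship ..111.222
Authorship (.=original, N=cursor N): . . 1 1 1 . 2 2 2
Index 8: author = 2

Answer: cursor 2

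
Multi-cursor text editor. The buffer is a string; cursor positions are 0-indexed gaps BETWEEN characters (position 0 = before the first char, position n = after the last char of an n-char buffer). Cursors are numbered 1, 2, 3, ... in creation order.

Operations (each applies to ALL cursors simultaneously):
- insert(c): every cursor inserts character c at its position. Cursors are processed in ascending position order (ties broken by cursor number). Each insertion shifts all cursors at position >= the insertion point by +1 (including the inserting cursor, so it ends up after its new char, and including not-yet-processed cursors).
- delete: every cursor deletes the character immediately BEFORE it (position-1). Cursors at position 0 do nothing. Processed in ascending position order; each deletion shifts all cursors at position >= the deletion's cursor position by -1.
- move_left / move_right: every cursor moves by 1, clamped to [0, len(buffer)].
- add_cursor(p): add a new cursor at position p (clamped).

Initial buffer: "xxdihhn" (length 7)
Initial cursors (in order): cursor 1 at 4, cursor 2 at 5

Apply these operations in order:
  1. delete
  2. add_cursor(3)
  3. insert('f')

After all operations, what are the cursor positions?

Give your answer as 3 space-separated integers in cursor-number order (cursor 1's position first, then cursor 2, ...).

After op 1 (delete): buffer="xxdhn" (len 5), cursors c1@3 c2@3, authorship .....
After op 2 (add_cursor(3)): buffer="xxdhn" (len 5), cursors c1@3 c2@3 c3@3, authorship .....
After op 3 (insert('f')): buffer="xxdfffhn" (len 8), cursors c1@6 c2@6 c3@6, authorship ...123..

Answer: 6 6 6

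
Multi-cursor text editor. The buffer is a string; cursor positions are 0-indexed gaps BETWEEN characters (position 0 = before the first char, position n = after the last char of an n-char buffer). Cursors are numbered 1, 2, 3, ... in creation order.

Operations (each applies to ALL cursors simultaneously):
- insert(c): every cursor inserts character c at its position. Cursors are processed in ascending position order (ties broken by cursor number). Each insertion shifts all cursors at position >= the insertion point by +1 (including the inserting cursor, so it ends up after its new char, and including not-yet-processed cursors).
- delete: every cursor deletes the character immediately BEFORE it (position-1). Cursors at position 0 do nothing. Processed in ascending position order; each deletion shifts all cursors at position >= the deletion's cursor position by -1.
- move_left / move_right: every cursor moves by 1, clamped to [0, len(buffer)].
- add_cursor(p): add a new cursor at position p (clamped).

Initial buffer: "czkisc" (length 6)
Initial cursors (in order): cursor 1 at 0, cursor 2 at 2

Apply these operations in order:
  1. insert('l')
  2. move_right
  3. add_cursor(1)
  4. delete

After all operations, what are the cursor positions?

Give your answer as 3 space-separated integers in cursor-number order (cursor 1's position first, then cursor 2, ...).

Answer: 0 2 0

Derivation:
After op 1 (insert('l')): buffer="lczlkisc" (len 8), cursors c1@1 c2@4, authorship 1..2....
After op 2 (move_right): buffer="lczlkisc" (len 8), cursors c1@2 c2@5, authorship 1..2....
After op 3 (add_cursor(1)): buffer="lczlkisc" (len 8), cursors c3@1 c1@2 c2@5, authorship 1..2....
After op 4 (delete): buffer="zlisc" (len 5), cursors c1@0 c3@0 c2@2, authorship .2...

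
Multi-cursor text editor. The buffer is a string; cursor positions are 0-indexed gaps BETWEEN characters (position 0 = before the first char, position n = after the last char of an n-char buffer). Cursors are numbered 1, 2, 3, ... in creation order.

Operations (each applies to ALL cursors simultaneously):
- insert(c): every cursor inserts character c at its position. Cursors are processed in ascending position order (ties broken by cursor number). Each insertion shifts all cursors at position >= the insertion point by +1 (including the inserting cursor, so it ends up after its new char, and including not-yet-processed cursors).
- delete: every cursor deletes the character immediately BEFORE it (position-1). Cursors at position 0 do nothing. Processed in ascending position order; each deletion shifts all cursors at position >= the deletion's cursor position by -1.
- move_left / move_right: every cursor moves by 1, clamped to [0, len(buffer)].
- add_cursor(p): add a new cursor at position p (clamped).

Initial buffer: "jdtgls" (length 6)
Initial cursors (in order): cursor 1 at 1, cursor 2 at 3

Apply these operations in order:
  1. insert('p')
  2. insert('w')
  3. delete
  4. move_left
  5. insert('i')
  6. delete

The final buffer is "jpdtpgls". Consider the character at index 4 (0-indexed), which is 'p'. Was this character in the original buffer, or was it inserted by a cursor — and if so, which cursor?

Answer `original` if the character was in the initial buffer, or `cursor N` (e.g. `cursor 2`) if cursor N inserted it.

Answer: cursor 2

Derivation:
After op 1 (insert('p')): buffer="jpdtpgls" (len 8), cursors c1@2 c2@5, authorship .1..2...
After op 2 (insert('w')): buffer="jpwdtpwgls" (len 10), cursors c1@3 c2@7, authorship .11..22...
After op 3 (delete): buffer="jpdtpgls" (len 8), cursors c1@2 c2@5, authorship .1..2...
After op 4 (move_left): buffer="jpdtpgls" (len 8), cursors c1@1 c2@4, authorship .1..2...
After op 5 (insert('i')): buffer="jipdtipgls" (len 10), cursors c1@2 c2@6, authorship .11..22...
After op 6 (delete): buffer="jpdtpgls" (len 8), cursors c1@1 c2@4, authorship .1..2...
Authorship (.=original, N=cursor N): . 1 . . 2 . . .
Index 4: author = 2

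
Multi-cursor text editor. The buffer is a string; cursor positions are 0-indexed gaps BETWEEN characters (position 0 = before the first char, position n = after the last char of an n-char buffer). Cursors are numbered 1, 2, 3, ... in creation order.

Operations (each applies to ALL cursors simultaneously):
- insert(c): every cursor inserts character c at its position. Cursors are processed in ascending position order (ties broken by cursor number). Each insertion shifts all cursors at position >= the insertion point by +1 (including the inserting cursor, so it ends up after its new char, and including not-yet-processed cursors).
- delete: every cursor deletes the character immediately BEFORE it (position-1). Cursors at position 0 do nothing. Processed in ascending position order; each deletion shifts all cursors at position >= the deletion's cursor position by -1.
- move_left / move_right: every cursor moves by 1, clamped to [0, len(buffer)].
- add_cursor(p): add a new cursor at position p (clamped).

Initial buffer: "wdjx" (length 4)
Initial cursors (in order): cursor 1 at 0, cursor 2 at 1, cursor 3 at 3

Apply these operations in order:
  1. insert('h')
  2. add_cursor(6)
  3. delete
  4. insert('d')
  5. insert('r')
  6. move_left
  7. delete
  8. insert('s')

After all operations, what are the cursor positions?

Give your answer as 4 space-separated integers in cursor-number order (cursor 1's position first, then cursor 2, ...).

Answer: 1 4 9 9

Derivation:
After op 1 (insert('h')): buffer="hwhdjhx" (len 7), cursors c1@1 c2@3 c3@6, authorship 1.2..3.
After op 2 (add_cursor(6)): buffer="hwhdjhx" (len 7), cursors c1@1 c2@3 c3@6 c4@6, authorship 1.2..3.
After op 3 (delete): buffer="wdx" (len 3), cursors c1@0 c2@1 c3@2 c4@2, authorship ...
After op 4 (insert('d')): buffer="dwddddx" (len 7), cursors c1@1 c2@3 c3@6 c4@6, authorship 1.2.34.
After op 5 (insert('r')): buffer="drwdrdddrrx" (len 11), cursors c1@2 c2@5 c3@10 c4@10, authorship 11.22.3434.
After op 6 (move_left): buffer="drwdrdddrrx" (len 11), cursors c1@1 c2@4 c3@9 c4@9, authorship 11.22.3434.
After op 7 (delete): buffer="rwrddrx" (len 7), cursors c1@0 c2@2 c3@5 c4@5, authorship 1.2.34.
After op 8 (insert('s')): buffer="srwsrddssrx" (len 11), cursors c1@1 c2@4 c3@9 c4@9, authorship 11.22.3344.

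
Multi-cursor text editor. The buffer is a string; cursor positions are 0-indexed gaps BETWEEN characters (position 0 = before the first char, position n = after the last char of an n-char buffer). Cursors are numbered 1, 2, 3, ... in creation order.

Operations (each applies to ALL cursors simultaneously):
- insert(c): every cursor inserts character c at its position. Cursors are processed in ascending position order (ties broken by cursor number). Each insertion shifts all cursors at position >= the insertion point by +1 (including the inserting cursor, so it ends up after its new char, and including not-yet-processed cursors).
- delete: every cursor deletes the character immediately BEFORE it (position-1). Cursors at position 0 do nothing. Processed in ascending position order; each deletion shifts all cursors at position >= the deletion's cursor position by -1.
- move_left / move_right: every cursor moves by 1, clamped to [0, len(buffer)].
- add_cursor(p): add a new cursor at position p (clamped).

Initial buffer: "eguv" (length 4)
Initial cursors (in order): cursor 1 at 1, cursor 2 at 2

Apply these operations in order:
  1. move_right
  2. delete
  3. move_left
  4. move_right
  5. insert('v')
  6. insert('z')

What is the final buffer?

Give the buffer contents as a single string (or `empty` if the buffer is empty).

After op 1 (move_right): buffer="eguv" (len 4), cursors c1@2 c2@3, authorship ....
After op 2 (delete): buffer="ev" (len 2), cursors c1@1 c2@1, authorship ..
After op 3 (move_left): buffer="ev" (len 2), cursors c1@0 c2@0, authorship ..
After op 4 (move_right): buffer="ev" (len 2), cursors c1@1 c2@1, authorship ..
After op 5 (insert('v')): buffer="evvv" (len 4), cursors c1@3 c2@3, authorship .12.
After op 6 (insert('z')): buffer="evvzzv" (len 6), cursors c1@5 c2@5, authorship .1212.

Answer: evvzzv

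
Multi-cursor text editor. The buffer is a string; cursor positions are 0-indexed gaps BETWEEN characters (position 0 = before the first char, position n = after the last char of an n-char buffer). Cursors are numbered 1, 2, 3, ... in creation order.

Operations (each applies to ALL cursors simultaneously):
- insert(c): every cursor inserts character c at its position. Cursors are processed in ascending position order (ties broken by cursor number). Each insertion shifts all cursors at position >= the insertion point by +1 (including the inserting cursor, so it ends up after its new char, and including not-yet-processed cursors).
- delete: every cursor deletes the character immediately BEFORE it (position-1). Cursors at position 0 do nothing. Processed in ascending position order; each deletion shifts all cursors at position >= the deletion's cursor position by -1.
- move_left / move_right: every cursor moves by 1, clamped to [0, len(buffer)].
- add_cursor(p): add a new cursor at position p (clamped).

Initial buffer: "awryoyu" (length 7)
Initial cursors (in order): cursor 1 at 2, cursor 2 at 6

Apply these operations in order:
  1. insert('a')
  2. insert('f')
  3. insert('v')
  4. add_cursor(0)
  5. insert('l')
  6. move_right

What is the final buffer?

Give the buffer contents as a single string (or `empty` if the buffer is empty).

After op 1 (insert('a')): buffer="awaryoyau" (len 9), cursors c1@3 c2@8, authorship ..1....2.
After op 2 (insert('f')): buffer="awafryoyafu" (len 11), cursors c1@4 c2@10, authorship ..11....22.
After op 3 (insert('v')): buffer="awafvryoyafvu" (len 13), cursors c1@5 c2@12, authorship ..111....222.
After op 4 (add_cursor(0)): buffer="awafvryoyafvu" (len 13), cursors c3@0 c1@5 c2@12, authorship ..111....222.
After op 5 (insert('l')): buffer="lawafvlryoyafvlu" (len 16), cursors c3@1 c1@7 c2@15, authorship 3..1111....2222.
After op 6 (move_right): buffer="lawafvlryoyafvlu" (len 16), cursors c3@2 c1@8 c2@16, authorship 3..1111....2222.

Answer: lawafvlryoyafvlu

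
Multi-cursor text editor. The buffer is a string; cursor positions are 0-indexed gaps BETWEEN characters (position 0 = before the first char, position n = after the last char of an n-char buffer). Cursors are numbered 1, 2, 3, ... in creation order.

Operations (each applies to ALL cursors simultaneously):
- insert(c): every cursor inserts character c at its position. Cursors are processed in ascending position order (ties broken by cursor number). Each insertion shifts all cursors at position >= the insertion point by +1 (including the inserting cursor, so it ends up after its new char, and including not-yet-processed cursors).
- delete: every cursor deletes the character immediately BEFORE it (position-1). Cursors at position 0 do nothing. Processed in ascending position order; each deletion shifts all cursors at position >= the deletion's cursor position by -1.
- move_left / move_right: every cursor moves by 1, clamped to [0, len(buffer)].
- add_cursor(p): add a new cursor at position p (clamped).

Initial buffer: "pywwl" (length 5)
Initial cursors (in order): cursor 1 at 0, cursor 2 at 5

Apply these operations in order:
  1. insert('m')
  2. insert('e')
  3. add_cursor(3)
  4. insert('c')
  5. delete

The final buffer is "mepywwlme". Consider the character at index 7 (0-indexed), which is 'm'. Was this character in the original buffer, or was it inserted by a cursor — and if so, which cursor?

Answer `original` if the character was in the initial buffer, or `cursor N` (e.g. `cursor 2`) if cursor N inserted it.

Answer: cursor 2

Derivation:
After op 1 (insert('m')): buffer="mpywwlm" (len 7), cursors c1@1 c2@7, authorship 1.....2
After op 2 (insert('e')): buffer="mepywwlme" (len 9), cursors c1@2 c2@9, authorship 11.....22
After op 3 (add_cursor(3)): buffer="mepywwlme" (len 9), cursors c1@2 c3@3 c2@9, authorship 11.....22
After op 4 (insert('c')): buffer="mecpcywwlmec" (len 12), cursors c1@3 c3@5 c2@12, authorship 111.3....222
After op 5 (delete): buffer="mepywwlme" (len 9), cursors c1@2 c3@3 c2@9, authorship 11.....22
Authorship (.=original, N=cursor N): 1 1 . . . . . 2 2
Index 7: author = 2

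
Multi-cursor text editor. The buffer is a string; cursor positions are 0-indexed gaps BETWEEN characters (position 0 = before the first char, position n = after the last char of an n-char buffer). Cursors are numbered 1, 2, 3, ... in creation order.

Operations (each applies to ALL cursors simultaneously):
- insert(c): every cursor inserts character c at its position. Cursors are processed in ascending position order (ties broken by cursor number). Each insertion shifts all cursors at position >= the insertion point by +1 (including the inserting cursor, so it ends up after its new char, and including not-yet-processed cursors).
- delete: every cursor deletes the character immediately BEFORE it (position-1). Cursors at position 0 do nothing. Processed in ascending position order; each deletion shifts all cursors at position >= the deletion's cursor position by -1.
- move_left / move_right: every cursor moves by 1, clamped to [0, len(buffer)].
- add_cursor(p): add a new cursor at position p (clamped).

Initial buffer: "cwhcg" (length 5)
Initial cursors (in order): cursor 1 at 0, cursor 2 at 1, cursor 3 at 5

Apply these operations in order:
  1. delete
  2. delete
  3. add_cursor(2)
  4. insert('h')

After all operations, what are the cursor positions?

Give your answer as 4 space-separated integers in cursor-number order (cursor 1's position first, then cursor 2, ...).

After op 1 (delete): buffer="whc" (len 3), cursors c1@0 c2@0 c3@3, authorship ...
After op 2 (delete): buffer="wh" (len 2), cursors c1@0 c2@0 c3@2, authorship ..
After op 3 (add_cursor(2)): buffer="wh" (len 2), cursors c1@0 c2@0 c3@2 c4@2, authorship ..
After op 4 (insert('h')): buffer="hhwhhh" (len 6), cursors c1@2 c2@2 c3@6 c4@6, authorship 12..34

Answer: 2 2 6 6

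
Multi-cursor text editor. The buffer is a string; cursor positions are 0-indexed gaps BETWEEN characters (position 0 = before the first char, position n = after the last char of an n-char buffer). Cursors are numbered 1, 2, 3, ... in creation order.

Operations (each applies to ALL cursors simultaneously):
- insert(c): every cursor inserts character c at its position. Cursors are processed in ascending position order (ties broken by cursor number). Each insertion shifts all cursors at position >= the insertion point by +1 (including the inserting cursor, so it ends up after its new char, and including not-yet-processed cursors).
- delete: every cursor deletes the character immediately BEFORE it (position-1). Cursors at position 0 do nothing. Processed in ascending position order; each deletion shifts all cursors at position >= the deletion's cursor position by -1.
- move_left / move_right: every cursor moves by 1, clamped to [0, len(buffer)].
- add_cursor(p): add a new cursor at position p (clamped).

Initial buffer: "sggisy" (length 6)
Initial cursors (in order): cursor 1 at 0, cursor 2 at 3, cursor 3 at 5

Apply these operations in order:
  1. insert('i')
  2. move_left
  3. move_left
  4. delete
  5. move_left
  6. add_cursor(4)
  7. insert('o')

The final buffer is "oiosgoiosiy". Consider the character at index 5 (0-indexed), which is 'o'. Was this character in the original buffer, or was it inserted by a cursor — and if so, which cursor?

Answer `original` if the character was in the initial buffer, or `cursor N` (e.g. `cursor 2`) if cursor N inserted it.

After op 1 (insert('i')): buffer="isggiisiy" (len 9), cursors c1@1 c2@5 c3@8, authorship 1...2..3.
After op 2 (move_left): buffer="isggiisiy" (len 9), cursors c1@0 c2@4 c3@7, authorship 1...2..3.
After op 3 (move_left): buffer="isggiisiy" (len 9), cursors c1@0 c2@3 c3@6, authorship 1...2..3.
After op 4 (delete): buffer="isgisiy" (len 7), cursors c1@0 c2@2 c3@4, authorship 1..2.3.
After op 5 (move_left): buffer="isgisiy" (len 7), cursors c1@0 c2@1 c3@3, authorship 1..2.3.
After op 6 (add_cursor(4)): buffer="isgisiy" (len 7), cursors c1@0 c2@1 c3@3 c4@4, authorship 1..2.3.
After op 7 (insert('o')): buffer="oiosgoiosiy" (len 11), cursors c1@1 c2@3 c3@6 c4@8, authorship 112..324.3.
Authorship (.=original, N=cursor N): 1 1 2 . . 3 2 4 . 3 .
Index 5: author = 3

Answer: cursor 3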